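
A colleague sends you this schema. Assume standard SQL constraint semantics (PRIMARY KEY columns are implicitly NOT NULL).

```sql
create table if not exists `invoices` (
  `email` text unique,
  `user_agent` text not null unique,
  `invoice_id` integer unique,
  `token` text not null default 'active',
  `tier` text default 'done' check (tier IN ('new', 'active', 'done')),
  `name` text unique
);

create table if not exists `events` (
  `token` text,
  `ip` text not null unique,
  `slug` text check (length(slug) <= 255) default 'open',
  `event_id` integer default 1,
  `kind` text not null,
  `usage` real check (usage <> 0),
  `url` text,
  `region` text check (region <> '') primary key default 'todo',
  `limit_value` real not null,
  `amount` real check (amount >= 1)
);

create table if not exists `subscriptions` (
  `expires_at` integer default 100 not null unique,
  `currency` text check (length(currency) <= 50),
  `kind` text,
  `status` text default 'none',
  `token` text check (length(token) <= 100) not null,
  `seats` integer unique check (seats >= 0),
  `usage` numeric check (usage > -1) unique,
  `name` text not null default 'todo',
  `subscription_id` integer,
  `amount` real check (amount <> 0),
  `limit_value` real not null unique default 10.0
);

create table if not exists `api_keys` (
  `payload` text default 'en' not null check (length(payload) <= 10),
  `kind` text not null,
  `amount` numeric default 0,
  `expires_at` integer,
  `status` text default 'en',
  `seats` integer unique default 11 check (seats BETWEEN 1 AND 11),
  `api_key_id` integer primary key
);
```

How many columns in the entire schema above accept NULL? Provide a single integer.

invoices: 4 nullable (email, invoice_id, tier, name — PK none and explicit NOT NULL columns excluded).
events: 6 nullable (token, slug, event_id, usage, url, amount — PK (region) and explicit NOT NULL columns excluded).
subscriptions: 7 nullable (currency, kind, status, seats, usage, subscription_id, amount — PK none and explicit NOT NULL columns excluded).
api_keys: 4 nullable (amount, expires_at, status, seats — PK (api_key_id) and explicit NOT NULL columns excluded).
Total: 4 + 6 + 7 + 4 = 21.

21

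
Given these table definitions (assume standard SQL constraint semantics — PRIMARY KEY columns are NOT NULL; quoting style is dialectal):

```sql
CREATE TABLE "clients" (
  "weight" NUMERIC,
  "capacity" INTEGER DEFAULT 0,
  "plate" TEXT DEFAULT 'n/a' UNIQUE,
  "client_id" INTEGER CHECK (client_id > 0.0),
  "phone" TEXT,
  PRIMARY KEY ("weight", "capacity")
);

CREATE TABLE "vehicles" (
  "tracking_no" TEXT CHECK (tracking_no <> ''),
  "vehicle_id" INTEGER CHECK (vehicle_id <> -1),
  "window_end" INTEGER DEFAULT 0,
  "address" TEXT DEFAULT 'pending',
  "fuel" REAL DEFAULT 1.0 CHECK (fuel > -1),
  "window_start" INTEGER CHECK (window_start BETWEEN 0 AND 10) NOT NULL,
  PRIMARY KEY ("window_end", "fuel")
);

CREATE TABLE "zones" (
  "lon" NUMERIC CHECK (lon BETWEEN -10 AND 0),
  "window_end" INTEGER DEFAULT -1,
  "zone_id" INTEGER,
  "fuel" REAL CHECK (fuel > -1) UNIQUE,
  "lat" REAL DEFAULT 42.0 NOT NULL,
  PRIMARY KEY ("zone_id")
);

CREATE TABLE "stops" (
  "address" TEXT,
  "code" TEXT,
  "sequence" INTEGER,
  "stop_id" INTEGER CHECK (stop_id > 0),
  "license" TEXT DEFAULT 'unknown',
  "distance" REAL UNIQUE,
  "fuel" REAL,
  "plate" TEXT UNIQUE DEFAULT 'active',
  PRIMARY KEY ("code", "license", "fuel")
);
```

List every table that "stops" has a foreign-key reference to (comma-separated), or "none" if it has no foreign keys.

none

No column in stops has a REFERENCES clause.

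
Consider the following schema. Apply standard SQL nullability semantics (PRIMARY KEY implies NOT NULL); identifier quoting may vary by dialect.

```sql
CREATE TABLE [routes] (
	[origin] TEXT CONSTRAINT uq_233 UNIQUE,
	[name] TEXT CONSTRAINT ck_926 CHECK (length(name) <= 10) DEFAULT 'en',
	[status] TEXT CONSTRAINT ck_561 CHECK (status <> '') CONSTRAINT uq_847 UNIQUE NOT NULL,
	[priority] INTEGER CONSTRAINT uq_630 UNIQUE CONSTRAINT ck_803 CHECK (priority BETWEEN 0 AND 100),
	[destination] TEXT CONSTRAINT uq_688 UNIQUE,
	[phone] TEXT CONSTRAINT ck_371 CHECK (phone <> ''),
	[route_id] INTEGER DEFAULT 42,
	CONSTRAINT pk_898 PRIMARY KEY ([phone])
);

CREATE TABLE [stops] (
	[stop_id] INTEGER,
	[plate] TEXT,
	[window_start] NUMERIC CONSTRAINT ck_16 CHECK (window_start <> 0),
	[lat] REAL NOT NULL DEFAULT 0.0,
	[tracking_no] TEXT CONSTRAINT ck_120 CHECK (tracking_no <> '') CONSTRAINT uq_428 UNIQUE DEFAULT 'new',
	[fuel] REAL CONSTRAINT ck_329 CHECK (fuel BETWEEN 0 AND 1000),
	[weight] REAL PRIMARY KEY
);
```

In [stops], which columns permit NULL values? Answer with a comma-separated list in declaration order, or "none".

stop_id, plate, window_start, tracking_no, fuel

- stop_id: no NOT NULL constraint applies → nullable.
- plate: no NOT NULL constraint applies → nullable.
- window_start: CHECK does not forbid NULL (a CHECK constraint passes when its expression is NULL) → nullable.
- lat: declared NOT NULL → not nullable.
- tracking_no: CHECK does not forbid NULL (a CHECK constraint passes when its expression is NULL) → nullable.
- fuel: CHECK does not forbid NULL (a CHECK constraint passes when its expression is NULL) → nullable.
- weight: part of the PRIMARY KEY, which implies NOT NULL → not nullable.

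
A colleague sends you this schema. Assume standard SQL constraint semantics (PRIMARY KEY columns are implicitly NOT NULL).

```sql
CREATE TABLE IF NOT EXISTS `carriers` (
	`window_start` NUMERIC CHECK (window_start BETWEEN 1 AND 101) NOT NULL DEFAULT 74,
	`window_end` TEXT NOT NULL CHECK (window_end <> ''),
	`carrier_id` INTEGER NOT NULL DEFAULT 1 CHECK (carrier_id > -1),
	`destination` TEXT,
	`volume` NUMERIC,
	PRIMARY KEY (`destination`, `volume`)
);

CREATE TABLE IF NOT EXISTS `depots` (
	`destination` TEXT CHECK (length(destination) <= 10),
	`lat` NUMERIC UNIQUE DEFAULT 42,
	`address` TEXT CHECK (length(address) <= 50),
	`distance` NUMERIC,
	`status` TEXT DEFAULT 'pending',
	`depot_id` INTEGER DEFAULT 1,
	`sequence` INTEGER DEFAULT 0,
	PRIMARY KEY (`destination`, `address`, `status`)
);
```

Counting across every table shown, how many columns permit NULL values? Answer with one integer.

4

carriers: 0 nullable (none — PK (destination, volume) and explicit NOT NULL columns excluded).
depots: 4 nullable (lat, distance, depot_id, sequence — PK (destination, address, status) and explicit NOT NULL columns excluded).
Total: 0 + 4 = 4.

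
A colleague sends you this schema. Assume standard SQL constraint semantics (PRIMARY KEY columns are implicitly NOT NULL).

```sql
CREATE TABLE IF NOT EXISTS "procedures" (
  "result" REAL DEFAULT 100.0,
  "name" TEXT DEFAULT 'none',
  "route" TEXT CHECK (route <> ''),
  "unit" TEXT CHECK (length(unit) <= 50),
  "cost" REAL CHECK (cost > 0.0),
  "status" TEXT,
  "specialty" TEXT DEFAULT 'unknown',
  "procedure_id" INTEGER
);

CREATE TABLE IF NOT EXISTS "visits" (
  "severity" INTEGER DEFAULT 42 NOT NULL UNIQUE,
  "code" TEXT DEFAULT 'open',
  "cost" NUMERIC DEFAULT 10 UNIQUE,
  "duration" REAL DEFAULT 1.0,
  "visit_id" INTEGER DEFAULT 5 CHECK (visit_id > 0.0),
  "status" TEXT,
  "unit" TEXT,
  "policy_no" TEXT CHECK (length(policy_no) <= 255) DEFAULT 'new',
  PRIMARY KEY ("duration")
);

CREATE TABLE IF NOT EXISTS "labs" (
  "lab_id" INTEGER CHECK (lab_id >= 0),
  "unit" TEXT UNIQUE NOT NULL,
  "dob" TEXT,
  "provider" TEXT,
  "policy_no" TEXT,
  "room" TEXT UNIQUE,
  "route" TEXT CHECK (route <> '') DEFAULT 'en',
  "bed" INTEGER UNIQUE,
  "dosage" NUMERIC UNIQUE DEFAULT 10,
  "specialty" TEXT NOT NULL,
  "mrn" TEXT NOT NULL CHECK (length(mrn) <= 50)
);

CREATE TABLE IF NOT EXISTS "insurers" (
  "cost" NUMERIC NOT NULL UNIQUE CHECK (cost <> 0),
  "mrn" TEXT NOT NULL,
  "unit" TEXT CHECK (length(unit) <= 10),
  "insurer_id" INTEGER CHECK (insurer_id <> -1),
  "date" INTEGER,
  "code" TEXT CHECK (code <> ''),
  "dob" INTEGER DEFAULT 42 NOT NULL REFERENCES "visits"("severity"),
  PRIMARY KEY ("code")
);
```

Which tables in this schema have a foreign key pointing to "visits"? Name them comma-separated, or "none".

- insurers.dob references visits(severity).

insurers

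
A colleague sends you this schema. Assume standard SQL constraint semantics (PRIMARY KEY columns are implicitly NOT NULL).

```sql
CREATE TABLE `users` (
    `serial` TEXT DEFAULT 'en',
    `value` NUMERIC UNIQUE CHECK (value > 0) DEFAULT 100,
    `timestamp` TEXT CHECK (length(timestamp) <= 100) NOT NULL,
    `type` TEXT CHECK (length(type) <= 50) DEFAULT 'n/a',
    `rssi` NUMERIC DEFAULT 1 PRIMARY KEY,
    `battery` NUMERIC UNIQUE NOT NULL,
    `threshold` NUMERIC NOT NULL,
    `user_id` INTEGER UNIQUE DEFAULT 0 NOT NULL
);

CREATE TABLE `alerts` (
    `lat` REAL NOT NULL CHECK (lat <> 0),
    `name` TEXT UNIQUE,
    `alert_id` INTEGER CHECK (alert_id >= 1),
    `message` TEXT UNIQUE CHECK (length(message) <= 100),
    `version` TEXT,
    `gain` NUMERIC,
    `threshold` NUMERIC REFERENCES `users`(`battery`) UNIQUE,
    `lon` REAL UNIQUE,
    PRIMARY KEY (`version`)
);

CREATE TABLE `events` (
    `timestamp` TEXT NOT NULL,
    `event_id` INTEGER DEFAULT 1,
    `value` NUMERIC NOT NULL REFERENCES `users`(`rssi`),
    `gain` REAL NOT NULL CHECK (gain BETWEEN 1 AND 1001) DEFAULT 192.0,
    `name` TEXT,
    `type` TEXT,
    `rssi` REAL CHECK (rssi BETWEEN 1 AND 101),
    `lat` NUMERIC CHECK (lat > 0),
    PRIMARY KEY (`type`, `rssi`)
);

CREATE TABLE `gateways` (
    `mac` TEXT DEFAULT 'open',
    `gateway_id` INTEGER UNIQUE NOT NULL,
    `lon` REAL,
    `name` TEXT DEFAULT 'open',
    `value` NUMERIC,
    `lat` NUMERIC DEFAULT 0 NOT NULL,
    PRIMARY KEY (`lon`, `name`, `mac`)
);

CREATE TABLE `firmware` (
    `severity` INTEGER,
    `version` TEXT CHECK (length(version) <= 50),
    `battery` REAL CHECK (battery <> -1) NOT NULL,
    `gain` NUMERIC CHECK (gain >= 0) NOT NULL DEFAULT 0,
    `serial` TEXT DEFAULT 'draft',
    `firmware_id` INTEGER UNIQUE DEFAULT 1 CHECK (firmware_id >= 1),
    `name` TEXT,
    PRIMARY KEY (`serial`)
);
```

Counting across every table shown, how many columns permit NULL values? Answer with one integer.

users: 3 nullable (serial, value, type — PK (rssi) and explicit NOT NULL columns excluded).
alerts: 6 nullable (name, alert_id, message, gain, threshold, lon — PK (version) and explicit NOT NULL columns excluded).
events: 3 nullable (event_id, name, lat — PK (type, rssi) and explicit NOT NULL columns excluded).
gateways: 1 nullable (value — PK (lon, name, mac) and explicit NOT NULL columns excluded).
firmware: 4 nullable (severity, version, firmware_id, name — PK (serial) and explicit NOT NULL columns excluded).
Total: 3 + 6 + 3 + 1 + 4 = 17.

17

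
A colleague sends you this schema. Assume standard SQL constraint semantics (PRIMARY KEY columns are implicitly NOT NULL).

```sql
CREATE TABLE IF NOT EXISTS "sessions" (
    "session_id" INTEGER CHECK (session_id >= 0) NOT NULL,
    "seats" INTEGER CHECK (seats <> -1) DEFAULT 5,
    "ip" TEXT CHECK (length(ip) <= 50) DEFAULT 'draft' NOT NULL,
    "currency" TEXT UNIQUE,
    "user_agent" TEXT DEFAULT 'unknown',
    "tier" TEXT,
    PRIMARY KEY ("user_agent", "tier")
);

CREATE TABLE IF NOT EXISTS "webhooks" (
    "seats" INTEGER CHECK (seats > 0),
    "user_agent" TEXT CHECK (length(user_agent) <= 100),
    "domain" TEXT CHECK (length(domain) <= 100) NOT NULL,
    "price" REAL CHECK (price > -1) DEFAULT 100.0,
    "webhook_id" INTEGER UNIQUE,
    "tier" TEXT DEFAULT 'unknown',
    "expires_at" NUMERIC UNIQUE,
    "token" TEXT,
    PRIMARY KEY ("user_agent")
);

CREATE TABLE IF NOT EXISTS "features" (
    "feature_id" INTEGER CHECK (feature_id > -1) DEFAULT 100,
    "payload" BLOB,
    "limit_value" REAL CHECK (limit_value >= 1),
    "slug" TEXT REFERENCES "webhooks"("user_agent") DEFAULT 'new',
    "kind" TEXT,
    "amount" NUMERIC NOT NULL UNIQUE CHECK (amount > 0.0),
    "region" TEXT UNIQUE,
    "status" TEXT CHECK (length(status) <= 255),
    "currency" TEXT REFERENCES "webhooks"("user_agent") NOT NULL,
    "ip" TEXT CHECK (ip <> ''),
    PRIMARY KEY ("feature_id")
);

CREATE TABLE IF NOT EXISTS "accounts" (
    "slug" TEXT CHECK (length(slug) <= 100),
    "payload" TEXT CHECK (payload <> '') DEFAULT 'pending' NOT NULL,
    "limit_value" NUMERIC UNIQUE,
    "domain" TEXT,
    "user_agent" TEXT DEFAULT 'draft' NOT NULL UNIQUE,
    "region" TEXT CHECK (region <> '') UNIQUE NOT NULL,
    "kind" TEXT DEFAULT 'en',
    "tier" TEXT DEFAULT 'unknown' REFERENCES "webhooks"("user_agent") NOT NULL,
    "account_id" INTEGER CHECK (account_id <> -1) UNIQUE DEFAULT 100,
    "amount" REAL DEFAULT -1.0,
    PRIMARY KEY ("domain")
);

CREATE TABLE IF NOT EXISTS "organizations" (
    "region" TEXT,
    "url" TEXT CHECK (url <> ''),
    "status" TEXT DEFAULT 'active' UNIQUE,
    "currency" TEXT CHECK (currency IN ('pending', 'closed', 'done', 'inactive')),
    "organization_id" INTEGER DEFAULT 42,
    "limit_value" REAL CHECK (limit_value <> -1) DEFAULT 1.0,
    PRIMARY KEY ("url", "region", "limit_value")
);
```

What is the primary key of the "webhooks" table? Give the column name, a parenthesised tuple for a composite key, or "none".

user_agent

user_agent is declared PRIMARY KEY as a table-level PRIMARY KEY clause.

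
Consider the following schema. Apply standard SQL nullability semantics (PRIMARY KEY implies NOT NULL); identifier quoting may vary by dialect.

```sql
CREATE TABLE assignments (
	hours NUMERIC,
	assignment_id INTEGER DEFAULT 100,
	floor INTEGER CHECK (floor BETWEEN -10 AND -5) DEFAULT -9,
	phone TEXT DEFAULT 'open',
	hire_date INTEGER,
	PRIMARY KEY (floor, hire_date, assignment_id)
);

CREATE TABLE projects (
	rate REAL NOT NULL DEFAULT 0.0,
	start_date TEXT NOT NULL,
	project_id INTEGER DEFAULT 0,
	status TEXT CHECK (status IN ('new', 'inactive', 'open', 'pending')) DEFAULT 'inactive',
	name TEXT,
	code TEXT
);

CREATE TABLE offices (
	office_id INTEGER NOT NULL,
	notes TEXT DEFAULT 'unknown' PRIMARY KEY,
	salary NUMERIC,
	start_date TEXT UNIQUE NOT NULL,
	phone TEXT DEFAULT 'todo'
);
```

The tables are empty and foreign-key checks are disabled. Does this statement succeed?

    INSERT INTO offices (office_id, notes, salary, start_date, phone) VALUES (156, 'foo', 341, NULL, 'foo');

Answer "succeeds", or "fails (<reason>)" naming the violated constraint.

start_date is explicitly set to NULL, but start_date is declared NOT NULL.

fails (NOT NULL on start_date)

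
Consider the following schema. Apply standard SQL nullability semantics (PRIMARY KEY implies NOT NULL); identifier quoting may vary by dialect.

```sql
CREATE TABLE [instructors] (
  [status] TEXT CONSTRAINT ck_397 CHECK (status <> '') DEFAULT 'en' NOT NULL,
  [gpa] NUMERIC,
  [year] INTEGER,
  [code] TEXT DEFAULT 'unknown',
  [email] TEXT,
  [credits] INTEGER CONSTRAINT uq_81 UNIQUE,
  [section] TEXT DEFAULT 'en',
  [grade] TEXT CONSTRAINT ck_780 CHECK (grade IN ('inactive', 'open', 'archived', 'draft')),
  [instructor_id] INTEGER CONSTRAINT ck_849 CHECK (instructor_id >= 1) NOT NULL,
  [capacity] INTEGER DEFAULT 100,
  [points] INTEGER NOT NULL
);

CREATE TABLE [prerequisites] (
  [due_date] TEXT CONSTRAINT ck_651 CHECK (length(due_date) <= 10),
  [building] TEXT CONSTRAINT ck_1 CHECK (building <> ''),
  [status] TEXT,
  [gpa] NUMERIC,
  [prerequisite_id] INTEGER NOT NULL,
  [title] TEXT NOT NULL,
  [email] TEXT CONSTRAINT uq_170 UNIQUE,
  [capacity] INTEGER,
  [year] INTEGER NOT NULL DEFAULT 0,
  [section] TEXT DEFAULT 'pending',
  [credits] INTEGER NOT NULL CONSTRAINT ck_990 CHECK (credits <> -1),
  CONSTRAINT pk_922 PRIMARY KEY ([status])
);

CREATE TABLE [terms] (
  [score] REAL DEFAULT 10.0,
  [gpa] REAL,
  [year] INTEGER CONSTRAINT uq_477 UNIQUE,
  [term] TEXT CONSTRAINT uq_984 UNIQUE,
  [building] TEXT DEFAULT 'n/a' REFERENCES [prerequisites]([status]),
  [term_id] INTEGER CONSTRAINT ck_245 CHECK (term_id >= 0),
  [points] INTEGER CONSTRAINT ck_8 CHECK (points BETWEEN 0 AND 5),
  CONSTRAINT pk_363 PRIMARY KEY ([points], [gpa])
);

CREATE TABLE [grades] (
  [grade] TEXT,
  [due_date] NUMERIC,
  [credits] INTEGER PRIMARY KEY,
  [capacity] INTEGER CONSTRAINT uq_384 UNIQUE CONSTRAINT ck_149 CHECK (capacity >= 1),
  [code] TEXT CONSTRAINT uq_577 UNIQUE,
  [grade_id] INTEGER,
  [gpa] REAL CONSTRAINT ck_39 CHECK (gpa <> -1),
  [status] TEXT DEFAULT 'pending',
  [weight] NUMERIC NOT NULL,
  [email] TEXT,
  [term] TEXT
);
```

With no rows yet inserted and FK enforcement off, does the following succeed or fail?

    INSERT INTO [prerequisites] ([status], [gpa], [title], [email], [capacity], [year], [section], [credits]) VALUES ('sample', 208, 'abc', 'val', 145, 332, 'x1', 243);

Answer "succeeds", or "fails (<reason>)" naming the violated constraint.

fails (NOT NULL on prerequisite_id)

prerequisite_id is omitted from the column list and has no DEFAULT, so it would receive NULL.
But prerequisite_id is declared NOT NULL.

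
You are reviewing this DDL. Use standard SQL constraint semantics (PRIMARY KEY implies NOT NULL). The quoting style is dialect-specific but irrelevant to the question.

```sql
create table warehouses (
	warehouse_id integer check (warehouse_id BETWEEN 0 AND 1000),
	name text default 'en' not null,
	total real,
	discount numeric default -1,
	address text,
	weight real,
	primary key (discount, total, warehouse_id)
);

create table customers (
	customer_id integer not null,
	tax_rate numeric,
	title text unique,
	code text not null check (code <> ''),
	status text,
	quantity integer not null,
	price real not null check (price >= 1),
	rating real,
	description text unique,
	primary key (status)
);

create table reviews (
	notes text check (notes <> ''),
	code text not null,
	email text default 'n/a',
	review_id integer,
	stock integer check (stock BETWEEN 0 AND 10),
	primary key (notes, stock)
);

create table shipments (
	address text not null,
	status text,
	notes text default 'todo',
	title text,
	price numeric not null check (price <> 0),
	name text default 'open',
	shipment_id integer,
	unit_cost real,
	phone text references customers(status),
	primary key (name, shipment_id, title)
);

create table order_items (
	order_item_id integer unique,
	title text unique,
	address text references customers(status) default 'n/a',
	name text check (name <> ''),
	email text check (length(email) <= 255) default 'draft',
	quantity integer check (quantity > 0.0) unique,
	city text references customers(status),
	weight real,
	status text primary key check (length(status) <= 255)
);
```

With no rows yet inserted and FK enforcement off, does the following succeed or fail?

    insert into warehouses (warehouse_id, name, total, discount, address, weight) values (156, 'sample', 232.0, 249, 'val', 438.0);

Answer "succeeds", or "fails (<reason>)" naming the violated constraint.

NOT NULL columns: discount is supplied; name is supplied; total is supplied; warehouse_id is supplied.
CHECK constraints: 156 satisfies (warehouse_id BETWEEN 0 AND 1000).
No constraint is violated.

succeeds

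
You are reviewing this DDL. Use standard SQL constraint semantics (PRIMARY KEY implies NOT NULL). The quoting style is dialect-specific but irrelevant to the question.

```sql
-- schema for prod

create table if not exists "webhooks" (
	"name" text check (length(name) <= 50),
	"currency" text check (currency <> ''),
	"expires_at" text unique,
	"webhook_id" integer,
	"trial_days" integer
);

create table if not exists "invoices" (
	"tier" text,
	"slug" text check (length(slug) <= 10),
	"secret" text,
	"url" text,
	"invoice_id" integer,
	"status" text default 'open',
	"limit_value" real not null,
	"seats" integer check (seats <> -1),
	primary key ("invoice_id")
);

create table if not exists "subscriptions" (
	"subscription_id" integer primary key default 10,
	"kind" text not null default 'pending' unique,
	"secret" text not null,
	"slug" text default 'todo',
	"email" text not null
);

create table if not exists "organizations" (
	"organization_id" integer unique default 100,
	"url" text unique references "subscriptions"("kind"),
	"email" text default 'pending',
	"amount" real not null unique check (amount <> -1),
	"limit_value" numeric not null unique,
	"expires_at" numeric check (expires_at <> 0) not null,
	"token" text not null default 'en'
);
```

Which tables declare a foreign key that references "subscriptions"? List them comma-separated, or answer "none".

organizations

- organizations.url references subscriptions(kind).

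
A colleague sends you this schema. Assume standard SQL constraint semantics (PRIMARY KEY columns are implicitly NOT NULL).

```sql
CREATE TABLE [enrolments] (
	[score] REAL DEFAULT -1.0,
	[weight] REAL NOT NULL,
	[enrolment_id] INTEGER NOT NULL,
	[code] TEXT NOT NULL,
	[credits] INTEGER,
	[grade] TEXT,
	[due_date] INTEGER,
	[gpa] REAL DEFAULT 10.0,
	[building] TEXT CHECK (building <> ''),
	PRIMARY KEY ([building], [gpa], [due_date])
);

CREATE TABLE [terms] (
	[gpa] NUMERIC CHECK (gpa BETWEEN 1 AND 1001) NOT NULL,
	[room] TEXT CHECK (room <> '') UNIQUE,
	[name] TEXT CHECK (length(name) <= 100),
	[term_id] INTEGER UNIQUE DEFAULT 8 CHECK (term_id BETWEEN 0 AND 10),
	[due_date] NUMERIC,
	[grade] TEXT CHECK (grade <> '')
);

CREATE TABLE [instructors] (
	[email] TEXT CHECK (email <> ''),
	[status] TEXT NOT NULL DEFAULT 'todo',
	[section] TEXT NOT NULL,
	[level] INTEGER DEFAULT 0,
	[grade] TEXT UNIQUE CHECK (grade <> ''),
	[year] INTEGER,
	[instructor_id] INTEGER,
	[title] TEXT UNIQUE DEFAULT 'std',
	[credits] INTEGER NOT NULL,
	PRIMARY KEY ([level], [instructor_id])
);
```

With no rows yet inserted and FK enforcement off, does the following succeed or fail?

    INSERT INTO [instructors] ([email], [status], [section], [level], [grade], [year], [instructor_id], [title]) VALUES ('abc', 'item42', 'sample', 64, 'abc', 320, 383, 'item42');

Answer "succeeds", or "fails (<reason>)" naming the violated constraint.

fails (NOT NULL on credits)

credits is omitted from the column list and has no DEFAULT, so it would receive NULL.
But credits is declared NOT NULL.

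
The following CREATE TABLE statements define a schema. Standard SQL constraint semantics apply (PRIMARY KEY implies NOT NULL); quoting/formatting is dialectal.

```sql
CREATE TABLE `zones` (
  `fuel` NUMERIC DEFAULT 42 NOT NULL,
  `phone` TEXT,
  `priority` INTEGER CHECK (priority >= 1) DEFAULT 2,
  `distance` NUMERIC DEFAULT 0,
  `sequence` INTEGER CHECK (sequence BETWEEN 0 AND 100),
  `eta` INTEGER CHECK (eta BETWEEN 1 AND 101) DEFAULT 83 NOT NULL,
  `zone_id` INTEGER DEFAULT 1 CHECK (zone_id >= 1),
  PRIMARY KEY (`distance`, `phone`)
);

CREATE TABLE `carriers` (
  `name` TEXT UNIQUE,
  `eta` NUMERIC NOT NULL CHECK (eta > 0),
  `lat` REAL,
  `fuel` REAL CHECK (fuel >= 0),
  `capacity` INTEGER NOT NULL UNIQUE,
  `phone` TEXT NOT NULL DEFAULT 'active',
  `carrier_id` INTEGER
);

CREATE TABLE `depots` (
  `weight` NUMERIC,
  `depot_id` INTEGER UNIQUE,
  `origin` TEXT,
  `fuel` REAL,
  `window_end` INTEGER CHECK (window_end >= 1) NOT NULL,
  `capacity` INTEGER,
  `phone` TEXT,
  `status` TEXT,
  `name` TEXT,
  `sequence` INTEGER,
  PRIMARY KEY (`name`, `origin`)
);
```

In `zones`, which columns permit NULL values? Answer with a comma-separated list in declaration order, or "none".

- fuel: declared NOT NULL → not nullable.
- phone: part of the PRIMARY KEY, which implies NOT NULL → not nullable.
- priority: CHECK does not forbid NULL (a CHECK constraint passes when its expression is NULL) → nullable.
- distance: part of the PRIMARY KEY, which implies NOT NULL → not nullable.
- sequence: CHECK does not forbid NULL (a CHECK constraint passes when its expression is NULL) → nullable.
- eta: declared NOT NULL → not nullable.
- zone_id: CHECK does not forbid NULL (a CHECK constraint passes when its expression is NULL) → nullable.

priority, sequence, zone_id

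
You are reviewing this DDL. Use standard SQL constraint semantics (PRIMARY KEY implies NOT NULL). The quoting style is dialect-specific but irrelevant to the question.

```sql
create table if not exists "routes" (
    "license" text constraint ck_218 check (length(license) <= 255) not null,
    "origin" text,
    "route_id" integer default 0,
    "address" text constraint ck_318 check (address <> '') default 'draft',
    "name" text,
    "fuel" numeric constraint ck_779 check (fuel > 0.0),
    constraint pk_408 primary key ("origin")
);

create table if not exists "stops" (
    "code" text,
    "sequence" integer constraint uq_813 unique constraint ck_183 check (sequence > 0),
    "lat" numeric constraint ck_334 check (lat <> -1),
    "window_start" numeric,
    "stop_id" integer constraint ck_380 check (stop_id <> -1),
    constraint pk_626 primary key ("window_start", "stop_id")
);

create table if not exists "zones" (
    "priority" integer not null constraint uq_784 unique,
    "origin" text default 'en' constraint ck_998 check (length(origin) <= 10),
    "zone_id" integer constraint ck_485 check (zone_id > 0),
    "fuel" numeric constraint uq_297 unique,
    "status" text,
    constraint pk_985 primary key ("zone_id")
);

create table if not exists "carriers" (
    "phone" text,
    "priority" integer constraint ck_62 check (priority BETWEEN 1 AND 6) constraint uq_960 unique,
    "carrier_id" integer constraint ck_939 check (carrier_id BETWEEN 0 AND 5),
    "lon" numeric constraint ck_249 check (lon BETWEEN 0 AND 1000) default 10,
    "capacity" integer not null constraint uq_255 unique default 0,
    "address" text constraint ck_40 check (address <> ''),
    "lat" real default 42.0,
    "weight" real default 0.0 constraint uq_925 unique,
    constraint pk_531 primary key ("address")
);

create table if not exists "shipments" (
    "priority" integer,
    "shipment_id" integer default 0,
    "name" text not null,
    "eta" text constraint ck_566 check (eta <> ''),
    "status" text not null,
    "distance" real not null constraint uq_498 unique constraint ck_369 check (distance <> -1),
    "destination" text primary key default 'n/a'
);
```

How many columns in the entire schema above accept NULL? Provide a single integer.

19

routes: 4 nullable (route_id, address, name, fuel — PK (origin) and explicit NOT NULL columns excluded).
stops: 3 nullable (code, sequence, lat — PK (window_start, stop_id) and explicit NOT NULL columns excluded).
zones: 3 nullable (origin, fuel, status — PK (zone_id) and explicit NOT NULL columns excluded).
carriers: 6 nullable (phone, priority, carrier_id, lon, lat, weight — PK (address) and explicit NOT NULL columns excluded).
shipments: 3 nullable (priority, shipment_id, eta — PK (destination) and explicit NOT NULL columns excluded).
Total: 4 + 3 + 3 + 6 + 3 = 19.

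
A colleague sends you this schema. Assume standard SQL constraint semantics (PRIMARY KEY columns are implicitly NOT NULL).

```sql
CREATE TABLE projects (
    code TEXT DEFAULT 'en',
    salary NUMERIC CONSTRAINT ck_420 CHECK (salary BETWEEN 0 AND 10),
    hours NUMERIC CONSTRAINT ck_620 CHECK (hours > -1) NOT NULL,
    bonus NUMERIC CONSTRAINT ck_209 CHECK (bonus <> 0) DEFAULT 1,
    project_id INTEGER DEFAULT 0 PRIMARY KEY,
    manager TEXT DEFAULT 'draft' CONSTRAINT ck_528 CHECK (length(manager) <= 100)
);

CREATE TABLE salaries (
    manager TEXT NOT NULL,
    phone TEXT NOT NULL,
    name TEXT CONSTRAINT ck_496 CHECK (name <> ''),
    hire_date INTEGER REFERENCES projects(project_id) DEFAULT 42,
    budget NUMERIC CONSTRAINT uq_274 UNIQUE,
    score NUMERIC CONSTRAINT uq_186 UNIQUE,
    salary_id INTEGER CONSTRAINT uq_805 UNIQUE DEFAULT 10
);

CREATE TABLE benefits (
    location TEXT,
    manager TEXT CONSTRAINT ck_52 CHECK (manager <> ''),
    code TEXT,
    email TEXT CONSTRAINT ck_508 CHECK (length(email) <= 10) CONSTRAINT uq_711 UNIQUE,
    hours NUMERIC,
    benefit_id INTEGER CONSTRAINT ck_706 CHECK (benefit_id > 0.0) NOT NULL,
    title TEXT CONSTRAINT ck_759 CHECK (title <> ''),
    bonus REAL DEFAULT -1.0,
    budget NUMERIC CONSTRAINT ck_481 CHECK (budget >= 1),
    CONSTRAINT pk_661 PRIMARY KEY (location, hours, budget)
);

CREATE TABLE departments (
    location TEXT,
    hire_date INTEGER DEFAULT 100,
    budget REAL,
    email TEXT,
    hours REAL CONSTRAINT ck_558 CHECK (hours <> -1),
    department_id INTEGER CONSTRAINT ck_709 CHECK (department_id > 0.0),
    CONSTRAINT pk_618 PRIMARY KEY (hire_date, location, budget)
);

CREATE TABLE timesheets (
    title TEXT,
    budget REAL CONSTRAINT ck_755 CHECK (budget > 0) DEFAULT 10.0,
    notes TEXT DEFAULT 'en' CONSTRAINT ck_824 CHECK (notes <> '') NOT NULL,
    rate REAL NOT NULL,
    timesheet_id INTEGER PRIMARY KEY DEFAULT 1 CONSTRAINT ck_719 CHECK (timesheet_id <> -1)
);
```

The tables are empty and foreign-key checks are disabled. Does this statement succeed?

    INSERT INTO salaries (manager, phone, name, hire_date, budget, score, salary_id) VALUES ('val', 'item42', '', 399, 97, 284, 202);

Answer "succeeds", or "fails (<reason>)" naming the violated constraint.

fails (CHECK on name)

The value '' for name violates CHECK (name <> '').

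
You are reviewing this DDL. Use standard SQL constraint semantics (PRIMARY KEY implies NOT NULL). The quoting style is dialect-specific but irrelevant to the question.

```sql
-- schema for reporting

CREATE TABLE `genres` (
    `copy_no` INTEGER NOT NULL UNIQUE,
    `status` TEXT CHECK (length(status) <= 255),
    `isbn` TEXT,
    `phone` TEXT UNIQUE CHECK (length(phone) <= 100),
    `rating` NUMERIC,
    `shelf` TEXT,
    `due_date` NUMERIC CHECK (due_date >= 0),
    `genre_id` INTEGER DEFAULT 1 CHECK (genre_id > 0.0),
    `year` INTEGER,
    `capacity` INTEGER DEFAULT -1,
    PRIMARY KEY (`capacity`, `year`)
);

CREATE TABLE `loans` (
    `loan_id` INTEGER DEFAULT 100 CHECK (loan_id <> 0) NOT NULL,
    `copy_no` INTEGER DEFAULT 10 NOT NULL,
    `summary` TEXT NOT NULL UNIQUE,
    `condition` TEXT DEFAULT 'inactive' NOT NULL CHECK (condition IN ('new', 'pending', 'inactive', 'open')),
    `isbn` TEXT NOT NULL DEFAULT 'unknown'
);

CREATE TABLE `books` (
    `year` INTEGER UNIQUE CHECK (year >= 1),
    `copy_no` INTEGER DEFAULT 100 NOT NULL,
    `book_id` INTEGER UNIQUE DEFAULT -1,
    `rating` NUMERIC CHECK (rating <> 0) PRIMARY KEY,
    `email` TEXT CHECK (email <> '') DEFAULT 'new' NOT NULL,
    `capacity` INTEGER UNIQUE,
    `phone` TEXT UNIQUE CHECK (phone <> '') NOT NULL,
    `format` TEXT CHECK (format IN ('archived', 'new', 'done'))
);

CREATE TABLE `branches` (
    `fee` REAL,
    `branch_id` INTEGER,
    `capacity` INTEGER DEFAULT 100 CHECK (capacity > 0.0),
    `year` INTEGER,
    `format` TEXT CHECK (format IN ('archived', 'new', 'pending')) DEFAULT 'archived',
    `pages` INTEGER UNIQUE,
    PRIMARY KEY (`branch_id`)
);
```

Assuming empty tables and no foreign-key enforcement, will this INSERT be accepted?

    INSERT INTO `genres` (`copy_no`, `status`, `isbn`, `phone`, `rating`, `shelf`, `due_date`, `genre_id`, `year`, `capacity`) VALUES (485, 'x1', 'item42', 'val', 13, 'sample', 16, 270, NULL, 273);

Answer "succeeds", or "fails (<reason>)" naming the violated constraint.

fails (NOT NULL on year)

year is explicitly set to NULL, but year is part of the PRIMARY KEY (implied NOT NULL).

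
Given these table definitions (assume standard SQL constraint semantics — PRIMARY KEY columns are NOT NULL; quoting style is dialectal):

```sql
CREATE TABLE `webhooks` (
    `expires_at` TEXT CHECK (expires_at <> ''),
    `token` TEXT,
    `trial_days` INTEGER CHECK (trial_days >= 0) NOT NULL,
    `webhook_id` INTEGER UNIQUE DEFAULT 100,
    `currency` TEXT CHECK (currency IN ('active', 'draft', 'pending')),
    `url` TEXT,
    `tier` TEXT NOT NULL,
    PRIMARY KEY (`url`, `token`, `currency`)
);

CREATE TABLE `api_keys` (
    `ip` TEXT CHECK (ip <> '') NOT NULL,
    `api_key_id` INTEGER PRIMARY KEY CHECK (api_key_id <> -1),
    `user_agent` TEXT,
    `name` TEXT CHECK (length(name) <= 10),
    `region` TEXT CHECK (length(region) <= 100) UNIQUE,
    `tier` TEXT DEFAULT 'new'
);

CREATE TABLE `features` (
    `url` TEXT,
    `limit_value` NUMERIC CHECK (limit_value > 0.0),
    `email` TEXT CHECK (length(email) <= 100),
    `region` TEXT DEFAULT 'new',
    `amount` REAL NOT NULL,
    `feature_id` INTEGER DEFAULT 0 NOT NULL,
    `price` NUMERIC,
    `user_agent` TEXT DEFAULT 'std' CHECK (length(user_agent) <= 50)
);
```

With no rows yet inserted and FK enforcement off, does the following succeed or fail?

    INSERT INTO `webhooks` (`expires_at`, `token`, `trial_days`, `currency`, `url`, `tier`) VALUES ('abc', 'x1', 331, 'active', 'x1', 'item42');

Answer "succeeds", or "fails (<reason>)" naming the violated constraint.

NOT NULL columns: currency is supplied; tier is supplied; token is supplied; trial_days is supplied; url is supplied.
CHECK constraints: 'abc' satisfies (expires_at <> ''); 331 satisfies (trial_days >= 0); 'active' satisfies (currency IN ('active', 'draft', 'pending')).
No constraint is violated.

succeeds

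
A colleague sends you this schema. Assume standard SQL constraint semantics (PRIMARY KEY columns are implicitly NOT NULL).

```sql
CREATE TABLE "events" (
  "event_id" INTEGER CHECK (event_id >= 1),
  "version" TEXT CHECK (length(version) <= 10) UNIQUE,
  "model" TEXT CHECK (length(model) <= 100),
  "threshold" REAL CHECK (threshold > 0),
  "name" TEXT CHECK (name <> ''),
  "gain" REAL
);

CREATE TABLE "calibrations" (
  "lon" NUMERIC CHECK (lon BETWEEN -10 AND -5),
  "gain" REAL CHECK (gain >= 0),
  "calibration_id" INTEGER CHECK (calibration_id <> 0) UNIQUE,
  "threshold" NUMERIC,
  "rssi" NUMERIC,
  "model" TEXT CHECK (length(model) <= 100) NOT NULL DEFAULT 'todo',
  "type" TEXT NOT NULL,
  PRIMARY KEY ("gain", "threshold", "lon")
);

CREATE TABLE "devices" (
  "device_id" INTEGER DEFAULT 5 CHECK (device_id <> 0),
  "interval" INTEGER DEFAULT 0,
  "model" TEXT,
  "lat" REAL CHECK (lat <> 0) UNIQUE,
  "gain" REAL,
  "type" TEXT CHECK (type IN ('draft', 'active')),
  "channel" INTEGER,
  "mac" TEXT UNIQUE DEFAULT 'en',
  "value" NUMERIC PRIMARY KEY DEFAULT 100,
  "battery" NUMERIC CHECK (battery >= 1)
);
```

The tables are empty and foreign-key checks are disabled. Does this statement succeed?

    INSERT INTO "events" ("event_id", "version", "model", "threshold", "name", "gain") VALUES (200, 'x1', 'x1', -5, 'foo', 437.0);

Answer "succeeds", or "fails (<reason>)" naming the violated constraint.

The value -5 for threshold violates CHECK (threshold > 0).

fails (CHECK on threshold)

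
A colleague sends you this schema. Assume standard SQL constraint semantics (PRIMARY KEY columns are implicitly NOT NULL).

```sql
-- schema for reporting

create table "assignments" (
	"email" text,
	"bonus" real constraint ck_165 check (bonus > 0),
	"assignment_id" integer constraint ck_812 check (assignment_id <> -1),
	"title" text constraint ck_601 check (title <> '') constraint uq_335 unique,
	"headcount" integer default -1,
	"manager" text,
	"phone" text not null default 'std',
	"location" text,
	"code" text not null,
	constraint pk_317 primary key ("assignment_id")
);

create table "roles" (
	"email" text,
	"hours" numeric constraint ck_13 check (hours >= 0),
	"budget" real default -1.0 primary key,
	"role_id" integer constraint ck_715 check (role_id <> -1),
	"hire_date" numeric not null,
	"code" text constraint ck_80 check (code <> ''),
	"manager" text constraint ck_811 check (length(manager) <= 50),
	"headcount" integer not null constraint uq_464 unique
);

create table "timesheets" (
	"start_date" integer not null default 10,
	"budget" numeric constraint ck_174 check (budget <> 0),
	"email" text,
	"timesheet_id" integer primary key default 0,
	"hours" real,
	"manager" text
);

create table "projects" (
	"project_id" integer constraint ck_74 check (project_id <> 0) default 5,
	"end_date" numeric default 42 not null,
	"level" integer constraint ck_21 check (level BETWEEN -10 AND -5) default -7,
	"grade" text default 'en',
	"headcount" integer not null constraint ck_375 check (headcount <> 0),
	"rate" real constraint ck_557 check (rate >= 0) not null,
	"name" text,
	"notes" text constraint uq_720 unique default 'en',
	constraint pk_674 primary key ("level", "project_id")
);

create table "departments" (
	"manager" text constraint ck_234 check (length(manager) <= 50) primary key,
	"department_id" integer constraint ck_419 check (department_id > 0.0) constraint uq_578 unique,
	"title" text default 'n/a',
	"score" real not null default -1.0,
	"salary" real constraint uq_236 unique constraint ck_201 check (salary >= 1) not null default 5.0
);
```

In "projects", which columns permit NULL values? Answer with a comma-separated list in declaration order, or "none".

- project_id: part of the PRIMARY KEY, which implies NOT NULL → not nullable.
- end_date: declared NOT NULL → not nullable.
- level: part of the PRIMARY KEY, which implies NOT NULL → not nullable.
- grade: DEFAULT only fills an omitted column; an explicit NULL is still allowed → nullable.
- headcount: declared NOT NULL → not nullable.
- rate: declared NOT NULL → not nullable.
- name: no NOT NULL constraint applies → nullable.
- notes: UNIQUE does not imply NOT NULL → nullable.

grade, name, notes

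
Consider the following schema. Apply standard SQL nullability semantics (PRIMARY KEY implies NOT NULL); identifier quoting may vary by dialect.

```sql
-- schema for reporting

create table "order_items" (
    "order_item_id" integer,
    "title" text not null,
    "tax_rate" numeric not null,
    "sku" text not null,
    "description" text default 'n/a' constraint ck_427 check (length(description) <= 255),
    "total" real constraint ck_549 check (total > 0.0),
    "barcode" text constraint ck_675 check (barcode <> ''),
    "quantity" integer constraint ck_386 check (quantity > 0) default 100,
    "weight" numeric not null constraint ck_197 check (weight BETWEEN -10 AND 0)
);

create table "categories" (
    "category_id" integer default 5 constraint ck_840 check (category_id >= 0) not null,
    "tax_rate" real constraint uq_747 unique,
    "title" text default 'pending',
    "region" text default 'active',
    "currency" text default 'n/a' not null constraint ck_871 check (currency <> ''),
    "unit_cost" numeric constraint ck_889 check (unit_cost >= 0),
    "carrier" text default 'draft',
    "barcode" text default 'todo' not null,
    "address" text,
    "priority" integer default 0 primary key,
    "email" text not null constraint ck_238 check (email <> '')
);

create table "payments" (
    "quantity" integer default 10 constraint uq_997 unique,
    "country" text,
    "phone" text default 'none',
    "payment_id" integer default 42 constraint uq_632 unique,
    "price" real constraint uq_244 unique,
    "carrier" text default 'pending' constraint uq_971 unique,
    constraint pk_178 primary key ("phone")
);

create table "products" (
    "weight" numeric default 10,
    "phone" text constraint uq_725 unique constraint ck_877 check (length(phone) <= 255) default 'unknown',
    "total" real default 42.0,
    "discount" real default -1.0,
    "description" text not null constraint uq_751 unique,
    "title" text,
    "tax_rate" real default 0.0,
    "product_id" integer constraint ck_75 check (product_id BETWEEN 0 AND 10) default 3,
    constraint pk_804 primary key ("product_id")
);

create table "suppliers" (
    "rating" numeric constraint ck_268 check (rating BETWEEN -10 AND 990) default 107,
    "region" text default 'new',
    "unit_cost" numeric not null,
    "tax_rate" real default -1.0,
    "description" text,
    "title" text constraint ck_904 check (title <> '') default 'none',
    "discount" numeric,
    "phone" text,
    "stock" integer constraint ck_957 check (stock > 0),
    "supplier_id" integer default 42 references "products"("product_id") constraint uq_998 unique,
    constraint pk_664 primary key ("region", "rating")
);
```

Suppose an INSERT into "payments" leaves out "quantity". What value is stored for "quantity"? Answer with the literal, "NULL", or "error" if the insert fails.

quantity has an explicit DEFAULT 10.
When the column is omitted from an INSERT, that default is used.

10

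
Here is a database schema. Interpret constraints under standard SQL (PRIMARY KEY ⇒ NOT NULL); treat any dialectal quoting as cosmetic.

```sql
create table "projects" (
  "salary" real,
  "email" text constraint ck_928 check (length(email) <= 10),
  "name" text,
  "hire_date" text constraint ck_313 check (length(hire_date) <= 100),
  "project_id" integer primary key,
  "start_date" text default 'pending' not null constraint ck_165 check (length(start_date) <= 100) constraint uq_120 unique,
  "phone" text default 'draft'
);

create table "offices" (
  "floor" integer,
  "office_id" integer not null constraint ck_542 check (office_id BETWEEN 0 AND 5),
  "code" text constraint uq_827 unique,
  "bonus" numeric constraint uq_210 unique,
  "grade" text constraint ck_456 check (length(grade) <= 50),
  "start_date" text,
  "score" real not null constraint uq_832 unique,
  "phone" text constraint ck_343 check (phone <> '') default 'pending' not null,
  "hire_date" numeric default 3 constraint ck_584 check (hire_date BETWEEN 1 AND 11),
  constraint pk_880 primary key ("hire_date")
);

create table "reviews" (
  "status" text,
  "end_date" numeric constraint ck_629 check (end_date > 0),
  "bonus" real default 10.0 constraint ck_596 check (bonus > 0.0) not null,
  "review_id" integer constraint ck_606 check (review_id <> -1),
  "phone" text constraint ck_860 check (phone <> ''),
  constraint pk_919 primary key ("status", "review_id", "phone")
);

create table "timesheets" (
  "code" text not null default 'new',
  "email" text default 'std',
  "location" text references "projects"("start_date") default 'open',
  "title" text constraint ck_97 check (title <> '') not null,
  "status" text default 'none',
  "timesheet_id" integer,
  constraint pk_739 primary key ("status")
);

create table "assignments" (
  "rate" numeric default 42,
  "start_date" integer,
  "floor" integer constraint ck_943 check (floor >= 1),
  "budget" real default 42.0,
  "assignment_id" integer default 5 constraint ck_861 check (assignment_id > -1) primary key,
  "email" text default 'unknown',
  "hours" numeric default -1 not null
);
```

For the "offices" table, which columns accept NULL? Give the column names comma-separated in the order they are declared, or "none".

floor, code, bonus, grade, start_date

- floor: no NOT NULL constraint applies → nullable.
- office_id: declared NOT NULL → not nullable.
- code: UNIQUE does not imply NOT NULL → nullable.
- bonus: UNIQUE does not imply NOT NULL → nullable.
- grade: CHECK does not forbid NULL (a CHECK constraint passes when its expression is NULL) → nullable.
- start_date: no NOT NULL constraint applies → nullable.
- score: declared NOT NULL → not nullable.
- phone: declared NOT NULL → not nullable.
- hire_date: part of the PRIMARY KEY, which implies NOT NULL → not nullable.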